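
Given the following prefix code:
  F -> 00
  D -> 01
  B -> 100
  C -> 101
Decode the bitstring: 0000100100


Decoding step by step:
Bits 00 -> F
Bits 00 -> F
Bits 100 -> B
Bits 100 -> B


Decoded message: FFBB


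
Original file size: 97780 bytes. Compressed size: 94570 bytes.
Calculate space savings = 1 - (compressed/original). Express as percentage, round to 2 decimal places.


ratio = compressed/original = 94570/97780 = 0.967171
savings = 1 - ratio = 1 - 0.967171 = 0.032829
as a percentage: 0.032829 * 100 = 3.28%

Space savings = 1 - 94570/97780 = 3.28%


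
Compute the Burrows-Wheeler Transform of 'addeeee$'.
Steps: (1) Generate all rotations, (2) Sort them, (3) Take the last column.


Rotations (sorted):
  0: $addeeee -> last char: e
  1: addeeee$ -> last char: $
  2: ddeeee$a -> last char: a
  3: deeee$ad -> last char: d
  4: e$addeee -> last char: e
  5: ee$addee -> last char: e
  6: eee$adde -> last char: e
  7: eeee$add -> last char: d


BWT = e$adeeed


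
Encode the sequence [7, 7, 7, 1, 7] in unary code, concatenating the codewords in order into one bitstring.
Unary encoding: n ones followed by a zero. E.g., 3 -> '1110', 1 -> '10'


Encode each number as n ones followed by a terminating 0:
  7 -> 11111110 (8 bits)
  7 -> 11111110 (8 bits)
  7 -> 11111110 (8 bits)
  1 -> 10 (2 bits)
  7 -> 11111110 (8 bits)
Total length = 8 + 8 + 8 + 2 + 8 = 34 bits.

Unary([7, 7, 7, 1, 7]) = 1111111011111110111111101011111110 (34 bits)


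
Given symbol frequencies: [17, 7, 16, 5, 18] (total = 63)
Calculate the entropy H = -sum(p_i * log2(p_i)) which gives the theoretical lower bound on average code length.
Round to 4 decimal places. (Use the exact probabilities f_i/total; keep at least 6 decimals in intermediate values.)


Per-symbol terms -p_i * log2(p_i) with p_i = f_i/63:
  p = 17/63 = 0.269841: log2(p) = -1.889817, -p*log2(p) = 0.509951
  p = 7/63 = 0.111111: log2(p) = -3.169925, -p*log2(p) = 0.352214
  p = 16/63 = 0.253968: log2(p) = -1.977280, -p*log2(p) = 0.502166
  p = 5/63 = 0.079365: log2(p) = -3.655352, -p*log2(p) = 0.290107
  p = 18/63 = 0.285714: log2(p) = -1.807355, -p*log2(p) = 0.516387
H = 0.509951 + 0.352214 + 0.502166 + 0.290107 + 0.516387 = 2.170825

H = 2.1708 bits/symbol


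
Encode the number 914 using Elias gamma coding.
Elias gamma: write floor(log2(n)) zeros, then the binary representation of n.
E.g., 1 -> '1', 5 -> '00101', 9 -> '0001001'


num_bits = floor(log2(914)) + 1 = 10
leading_zeros = num_bits - 1 = 9
binary(914) = 1110010010

Elias gamma(914) = '000000000' + '1110010010' = 0000000001110010010 (19 bits)


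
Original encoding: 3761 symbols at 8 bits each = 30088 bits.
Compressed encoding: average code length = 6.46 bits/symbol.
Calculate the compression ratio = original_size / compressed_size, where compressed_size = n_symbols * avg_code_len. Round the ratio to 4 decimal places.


original_size = n_symbols * orig_bits = 3761 * 8 = 30088 bits
compressed_size = n_symbols * avg_code_len = 3761 * 6.46 = 24296.06 bits
ratio = original_size / compressed_size = 30088 / 24296.06 = 1.2384

Compression ratio = 1.2384


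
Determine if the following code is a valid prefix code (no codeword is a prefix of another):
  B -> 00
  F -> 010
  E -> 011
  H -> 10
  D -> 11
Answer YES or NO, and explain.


Checking each pair (does one codeword prefix another?):
  B='00' vs F='010': no prefix
  B='00' vs E='011': no prefix
  B='00' vs H='10': no prefix
  B='00' vs D='11': no prefix
  F='010' vs B='00': no prefix
  F='010' vs E='011': no prefix
  F='010' vs H='10': no prefix
  F='010' vs D='11': no prefix
  E='011' vs B='00': no prefix
  E='011' vs F='010': no prefix
  E='011' vs H='10': no prefix
  E='011' vs D='11': no prefix
  H='10' vs B='00': no prefix
  H='10' vs F='010': no prefix
  H='10' vs E='011': no prefix
  H='10' vs D='11': no prefix
  D='11' vs B='00': no prefix
  D='11' vs F='010': no prefix
  D='11' vs E='011': no prefix
  D='11' vs H='10': no prefix
No violation found over all pairs.

YES -- this is a valid prefix code. No codeword is a prefix of any other codeword.


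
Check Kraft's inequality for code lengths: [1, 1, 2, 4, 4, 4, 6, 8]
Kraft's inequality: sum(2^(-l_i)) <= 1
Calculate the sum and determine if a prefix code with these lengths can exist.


Sum = 2^(-1) + 2^(-1) + 2^(-2) + 2^(-4) + 2^(-4) + 2^(-4) + 2^(-6) + 2^(-8)
    = 0.5 + 0.5 + 0.25 + 0.0625 + 0.0625 + 0.0625 + 0.015625 + 0.00390625
    = 373/256 = 1.45703125
Since 1.45703125 > 1, Kraft's inequality is NOT satisfied.
A prefix code with these lengths CANNOT exist.

Kraft sum = 1.45703125. Not satisfied.


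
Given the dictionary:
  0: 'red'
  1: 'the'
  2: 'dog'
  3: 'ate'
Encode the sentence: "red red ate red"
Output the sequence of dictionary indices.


Look up each word in the dictionary:
  'red' -> 0
  'red' -> 0
  'ate' -> 3
  'red' -> 0

Encoded: [0, 0, 3, 0]


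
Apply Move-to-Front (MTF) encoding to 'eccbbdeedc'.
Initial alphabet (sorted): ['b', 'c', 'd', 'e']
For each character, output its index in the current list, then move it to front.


MTF encoding:
'e': index 3 in ['b', 'c', 'd', 'e'] -> ['e', 'b', 'c', 'd']
'c': index 2 in ['e', 'b', 'c', 'd'] -> ['c', 'e', 'b', 'd']
'c': index 0 in ['c', 'e', 'b', 'd'] -> ['c', 'e', 'b', 'd']
'b': index 2 in ['c', 'e', 'b', 'd'] -> ['b', 'c', 'e', 'd']
'b': index 0 in ['b', 'c', 'e', 'd'] -> ['b', 'c', 'e', 'd']
'd': index 3 in ['b', 'c', 'e', 'd'] -> ['d', 'b', 'c', 'e']
'e': index 3 in ['d', 'b', 'c', 'e'] -> ['e', 'd', 'b', 'c']
'e': index 0 in ['e', 'd', 'b', 'c'] -> ['e', 'd', 'b', 'c']
'd': index 1 in ['e', 'd', 'b', 'c'] -> ['d', 'e', 'b', 'c']
'c': index 3 in ['d', 'e', 'b', 'c'] -> ['c', 'd', 'e', 'b']


Output: [3, 2, 0, 2, 0, 3, 3, 0, 1, 3]


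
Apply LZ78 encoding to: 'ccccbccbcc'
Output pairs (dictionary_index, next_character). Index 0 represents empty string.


LZ78 encoding steps:
Dictionary: {0: ''}
Step 1: w='' (idx 0), next='c' -> output (0, 'c'), add 'c' as idx 1
Step 2: w='c' (idx 1), next='c' -> output (1, 'c'), add 'cc' as idx 2
Step 3: w='c' (idx 1), next='b' -> output (1, 'b'), add 'cb' as idx 3
Step 4: w='cc' (idx 2), next='b' -> output (2, 'b'), add 'ccb' as idx 4
Step 5: w='cc' (idx 2), end of input -> output (2, '')


Encoded: [(0, 'c'), (1, 'c'), (1, 'b'), (2, 'b'), (2, '')]


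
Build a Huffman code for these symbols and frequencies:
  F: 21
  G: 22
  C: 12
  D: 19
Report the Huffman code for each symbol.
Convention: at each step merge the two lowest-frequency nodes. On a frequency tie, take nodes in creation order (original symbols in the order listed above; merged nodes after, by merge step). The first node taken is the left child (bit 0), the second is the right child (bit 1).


Huffman tree construction:
Step 1: Merge C(12) + D(19) = 31
Step 2: Merge F(21) + G(22) = 43
Step 3: Merge (C+D)(31) + (F+G)(43) = 74
Read each symbol's code off the tree from the root (left child = 0, right child = 1).

Codes:
  F: 10 (length 2)
  G: 11 (length 2)
  C: 00 (length 2)
  D: 01 (length 2)
Average code length: 148/74 = 2.0000 bits/symbol


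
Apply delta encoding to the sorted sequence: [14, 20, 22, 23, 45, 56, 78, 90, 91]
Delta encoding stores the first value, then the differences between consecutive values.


First value: 14
Deltas:
  20 - 14 = 6
  22 - 20 = 2
  23 - 22 = 1
  45 - 23 = 22
  56 - 45 = 11
  78 - 56 = 22
  90 - 78 = 12
  91 - 90 = 1


Delta encoded: [14, 6, 2, 1, 22, 11, 22, 12, 1]


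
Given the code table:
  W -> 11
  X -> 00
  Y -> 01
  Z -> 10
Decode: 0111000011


Decoding:
01 -> Y
11 -> W
00 -> X
00 -> X
11 -> W


Result: YWXXW


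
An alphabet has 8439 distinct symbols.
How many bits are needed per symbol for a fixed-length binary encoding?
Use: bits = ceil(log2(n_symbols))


log2(8439) = 13.0429
Bracket: 2^13 = 8192 < 8439 <= 2^14 = 16384
So ceil(log2(8439)) = 14

bits = ceil(log2(8439)) = ceil(13.0429) = 14 bits


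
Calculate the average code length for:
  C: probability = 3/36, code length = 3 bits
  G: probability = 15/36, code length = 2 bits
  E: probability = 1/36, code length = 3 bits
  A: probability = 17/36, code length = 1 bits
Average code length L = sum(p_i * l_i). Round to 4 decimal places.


Weighted contributions p_i * l_i:
  C: (3/36) * 3 = 9/36
  G: (15/36) * 2 = 30/36
  E: (1/36) * 3 = 3/36
  A: (17/36) * 1 = 17/36
Sum = (9 + 30 + 3 + 17)/36 = 59/36

L = 59/36 = 1.6389 bits/symbol


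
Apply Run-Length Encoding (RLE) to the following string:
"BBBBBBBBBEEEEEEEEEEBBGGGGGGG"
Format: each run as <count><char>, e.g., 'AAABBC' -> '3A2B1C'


Scanning runs left to right:
  i=0: run of 'B' x 9 -> '9B'
  i=9: run of 'E' x 10 -> '10E'
  i=19: run of 'B' x 2 -> '2B'
  i=21: run of 'G' x 7 -> '7G'

RLE = 9B10E2B7G


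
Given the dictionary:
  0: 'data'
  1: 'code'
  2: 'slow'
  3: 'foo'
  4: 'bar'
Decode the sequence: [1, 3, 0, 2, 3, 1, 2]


Look up each index in the dictionary:
  1 -> 'code'
  3 -> 'foo'
  0 -> 'data'
  2 -> 'slow'
  3 -> 'foo'
  1 -> 'code'
  2 -> 'slow'

Decoded: "code foo data slow foo code slow"


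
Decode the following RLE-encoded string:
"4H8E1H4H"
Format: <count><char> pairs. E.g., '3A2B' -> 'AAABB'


Expanding each <count><char> pair:
  4H -> 'HHHH'
  8E -> 'EEEEEEEE'
  1H -> 'H'
  4H -> 'HHHH'

Decoded = HHHHEEEEEEEEHHHHH


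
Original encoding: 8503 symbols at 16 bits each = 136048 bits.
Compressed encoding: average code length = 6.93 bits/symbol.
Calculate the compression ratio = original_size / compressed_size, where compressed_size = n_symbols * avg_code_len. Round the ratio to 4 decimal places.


original_size = n_symbols * orig_bits = 8503 * 16 = 136048 bits
compressed_size = n_symbols * avg_code_len = 8503 * 6.93 = 58925.79 bits
ratio = original_size / compressed_size = 136048 / 58925.79 = 2.3088

Compression ratio = 2.3088


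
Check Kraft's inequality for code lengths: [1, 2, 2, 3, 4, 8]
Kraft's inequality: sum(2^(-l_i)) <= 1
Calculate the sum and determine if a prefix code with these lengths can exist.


Sum = 2^(-1) + 2^(-2) + 2^(-2) + 2^(-3) + 2^(-4) + 2^(-8)
    = 0.5 + 0.25 + 0.25 + 0.125 + 0.0625 + 0.00390625
    = 305/256 = 1.19140625
Since 1.19140625 > 1, Kraft's inequality is NOT satisfied.
A prefix code with these lengths CANNOT exist.

Kraft sum = 1.19140625. Not satisfied.


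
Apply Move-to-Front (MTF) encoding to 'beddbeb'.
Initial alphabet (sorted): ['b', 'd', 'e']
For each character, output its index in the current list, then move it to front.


MTF encoding:
'b': index 0 in ['b', 'd', 'e'] -> ['b', 'd', 'e']
'e': index 2 in ['b', 'd', 'e'] -> ['e', 'b', 'd']
'd': index 2 in ['e', 'b', 'd'] -> ['d', 'e', 'b']
'd': index 0 in ['d', 'e', 'b'] -> ['d', 'e', 'b']
'b': index 2 in ['d', 'e', 'b'] -> ['b', 'd', 'e']
'e': index 2 in ['b', 'd', 'e'] -> ['e', 'b', 'd']
'b': index 1 in ['e', 'b', 'd'] -> ['b', 'e', 'd']


Output: [0, 2, 2, 0, 2, 2, 1]


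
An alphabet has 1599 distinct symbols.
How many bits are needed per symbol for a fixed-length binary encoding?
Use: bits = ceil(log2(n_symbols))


log2(1599) = 10.643
Bracket: 2^10 = 1024 < 1599 <= 2^11 = 2048
So ceil(log2(1599)) = 11

bits = ceil(log2(1599)) = ceil(10.643) = 11 bits


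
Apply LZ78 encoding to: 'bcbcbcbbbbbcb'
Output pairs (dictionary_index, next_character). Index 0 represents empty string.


LZ78 encoding steps:
Dictionary: {0: ''}
Step 1: w='' (idx 0), next='b' -> output (0, 'b'), add 'b' as idx 1
Step 2: w='' (idx 0), next='c' -> output (0, 'c'), add 'c' as idx 2
Step 3: w='b' (idx 1), next='c' -> output (1, 'c'), add 'bc' as idx 3
Step 4: w='bc' (idx 3), next='b' -> output (3, 'b'), add 'bcb' as idx 4
Step 5: w='b' (idx 1), next='b' -> output (1, 'b'), add 'bb' as idx 5
Step 6: w='bb' (idx 5), next='c' -> output (5, 'c'), add 'bbc' as idx 6
Step 7: w='b' (idx 1), end of input -> output (1, '')


Encoded: [(0, 'b'), (0, 'c'), (1, 'c'), (3, 'b'), (1, 'b'), (5, 'c'), (1, '')]


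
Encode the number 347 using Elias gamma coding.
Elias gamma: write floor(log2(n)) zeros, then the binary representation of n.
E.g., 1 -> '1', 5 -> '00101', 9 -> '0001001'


num_bits = floor(log2(347)) + 1 = 9
leading_zeros = num_bits - 1 = 8
binary(347) = 101011011

Elias gamma(347) = '00000000' + '101011011' = 00000000101011011 (17 bits)


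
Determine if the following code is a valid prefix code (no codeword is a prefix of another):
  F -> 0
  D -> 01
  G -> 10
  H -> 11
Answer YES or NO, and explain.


Checking each pair (does one codeword prefix another?):
  F='0' vs D='01': prefix -- VIOLATION

NO -- this is NOT a valid prefix code. F (0) is a prefix of D (01).


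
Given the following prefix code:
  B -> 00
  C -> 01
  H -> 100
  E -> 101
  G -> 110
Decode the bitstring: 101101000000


Decoding step by step:
Bits 101 -> E
Bits 101 -> E
Bits 00 -> B
Bits 00 -> B
Bits 00 -> B


Decoded message: EEBBB


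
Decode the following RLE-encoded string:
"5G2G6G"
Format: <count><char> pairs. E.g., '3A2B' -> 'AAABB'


Expanding each <count><char> pair:
  5G -> 'GGGGG'
  2G -> 'GG'
  6G -> 'GGGGGG'

Decoded = GGGGGGGGGGGGG


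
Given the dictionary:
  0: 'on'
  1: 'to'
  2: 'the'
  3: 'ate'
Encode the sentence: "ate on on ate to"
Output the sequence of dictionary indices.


Look up each word in the dictionary:
  'ate' -> 3
  'on' -> 0
  'on' -> 0
  'ate' -> 3
  'to' -> 1

Encoded: [3, 0, 0, 3, 1]


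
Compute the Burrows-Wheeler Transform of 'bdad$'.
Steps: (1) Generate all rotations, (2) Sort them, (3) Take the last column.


Rotations (sorted):
  0: $bdad -> last char: d
  1: ad$bd -> last char: d
  2: bdad$ -> last char: $
  3: d$bda -> last char: a
  4: dad$b -> last char: b


BWT = dd$ab


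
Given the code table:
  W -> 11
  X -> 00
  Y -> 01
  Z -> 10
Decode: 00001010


Decoding:
00 -> X
00 -> X
10 -> Z
10 -> Z


Result: XXZZ


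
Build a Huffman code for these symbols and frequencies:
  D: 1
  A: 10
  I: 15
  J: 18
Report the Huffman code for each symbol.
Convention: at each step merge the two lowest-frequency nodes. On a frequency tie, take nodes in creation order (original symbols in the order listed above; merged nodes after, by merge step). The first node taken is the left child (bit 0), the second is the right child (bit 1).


Huffman tree construction:
Step 1: Merge D(1) + A(10) = 11
Step 2: Merge (D+A)(11) + I(15) = 26
Step 3: Merge J(18) + ((D+A)+I)(26) = 44
Read each symbol's code off the tree from the root (left child = 0, right child = 1).

Codes:
  D: 100 (length 3)
  A: 101 (length 3)
  I: 11 (length 2)
  J: 0 (length 1)
Average code length: 81/44 = 1.8409 bits/symbol


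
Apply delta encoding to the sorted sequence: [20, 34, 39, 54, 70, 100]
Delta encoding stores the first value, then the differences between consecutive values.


First value: 20
Deltas:
  34 - 20 = 14
  39 - 34 = 5
  54 - 39 = 15
  70 - 54 = 16
  100 - 70 = 30


Delta encoded: [20, 14, 5, 15, 16, 30]


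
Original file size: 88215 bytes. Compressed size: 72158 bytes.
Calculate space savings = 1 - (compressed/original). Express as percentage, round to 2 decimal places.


ratio = compressed/original = 72158/88215 = 0.817979
savings = 1 - ratio = 1 - 0.817979 = 0.182021
as a percentage: 0.182021 * 100 = 18.2%

Space savings = 1 - 72158/88215 = 18.2%


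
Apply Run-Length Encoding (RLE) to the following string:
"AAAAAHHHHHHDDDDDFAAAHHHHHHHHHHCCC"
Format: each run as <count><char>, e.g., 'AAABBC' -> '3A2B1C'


Scanning runs left to right:
  i=0: run of 'A' x 5 -> '5A'
  i=5: run of 'H' x 6 -> '6H'
  i=11: run of 'D' x 5 -> '5D'
  i=16: run of 'F' x 1 -> '1F'
  i=17: run of 'A' x 3 -> '3A'
  i=20: run of 'H' x 10 -> '10H'
  i=30: run of 'C' x 3 -> '3C'

RLE = 5A6H5D1F3A10H3C


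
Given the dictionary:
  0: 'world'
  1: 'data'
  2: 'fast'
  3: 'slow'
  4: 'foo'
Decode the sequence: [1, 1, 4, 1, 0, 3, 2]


Look up each index in the dictionary:
  1 -> 'data'
  1 -> 'data'
  4 -> 'foo'
  1 -> 'data'
  0 -> 'world'
  3 -> 'slow'
  2 -> 'fast'

Decoded: "data data foo data world slow fast"


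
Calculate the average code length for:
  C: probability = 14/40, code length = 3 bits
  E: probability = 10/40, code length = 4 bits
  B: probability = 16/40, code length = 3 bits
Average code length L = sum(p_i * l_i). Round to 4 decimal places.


Weighted contributions p_i * l_i:
  C: (14/40) * 3 = 42/40
  E: (10/40) * 4 = 40/40
  B: (16/40) * 3 = 48/40
Sum = (42 + 40 + 48)/40 = 130/40

L = 130/40 = 3.2500 bits/symbol


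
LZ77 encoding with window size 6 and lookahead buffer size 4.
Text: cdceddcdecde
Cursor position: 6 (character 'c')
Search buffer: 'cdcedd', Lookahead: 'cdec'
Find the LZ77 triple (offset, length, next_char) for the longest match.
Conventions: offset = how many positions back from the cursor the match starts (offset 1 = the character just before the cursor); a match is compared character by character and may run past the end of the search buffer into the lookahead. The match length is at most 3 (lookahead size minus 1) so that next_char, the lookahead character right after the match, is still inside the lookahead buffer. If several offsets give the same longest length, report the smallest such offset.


Try each offset into the search buffer:
  offset=1 (pos 5, char 'd'): match length 0
  offset=2 (pos 4, char 'd'): match length 0
  offset=3 (pos 3, char 'e'): match length 0
  offset=4 (pos 2, char 'c'): match length 1
  offset=5 (pos 1, char 'd'): match length 0
  offset=6 (pos 0, char 'c'): match length 2
Longest match has length 2 at offset 6.
next_char = character at position 6 + 2 = 8 -> 'e'

Best match: offset=6, length=2 (matching 'cd' starting at position 0)
LZ77 triple: (6, 2, 'e')


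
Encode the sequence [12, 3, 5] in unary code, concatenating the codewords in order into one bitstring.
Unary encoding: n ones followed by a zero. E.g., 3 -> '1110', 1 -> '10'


Encode each number as n ones followed by a terminating 0:
  12 -> 1111111111110 (13 bits)
  3 -> 1110 (4 bits)
  5 -> 111110 (6 bits)
Total length = 13 + 4 + 6 = 23 bits.

Unary([12, 3, 5]) = 11111111111101110111110 (23 bits)


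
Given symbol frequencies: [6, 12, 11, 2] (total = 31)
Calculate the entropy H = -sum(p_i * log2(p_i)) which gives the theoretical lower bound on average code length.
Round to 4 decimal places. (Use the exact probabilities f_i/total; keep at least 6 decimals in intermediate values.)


Per-symbol terms -p_i * log2(p_i) with p_i = f_i/31:
  p = 6/31 = 0.193548: log2(p) = -2.369234, -p*log2(p) = 0.458561
  p = 12/31 = 0.387097: log2(p) = -1.369234, -p*log2(p) = 0.530026
  p = 11/31 = 0.354839: log2(p) = -1.494765, -p*log2(p) = 0.530400
  p = 2/31 = 0.064516: log2(p) = -3.954196, -p*log2(p) = 0.255109
H = 0.458561 + 0.530026 + 0.530400 + 0.255109 = 1.774096

H = 1.7741 bits/symbol


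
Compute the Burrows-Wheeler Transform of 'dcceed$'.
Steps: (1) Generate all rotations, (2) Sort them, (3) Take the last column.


Rotations (sorted):
  0: $dcceed -> last char: d
  1: cceed$d -> last char: d
  2: ceed$dc -> last char: c
  3: d$dccee -> last char: e
  4: dcceed$ -> last char: $
  5: ed$dcce -> last char: e
  6: eed$dcc -> last char: c


BWT = ddce$ec


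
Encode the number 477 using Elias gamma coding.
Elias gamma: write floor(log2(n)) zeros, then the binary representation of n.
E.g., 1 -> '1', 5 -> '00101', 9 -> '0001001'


num_bits = floor(log2(477)) + 1 = 9
leading_zeros = num_bits - 1 = 8
binary(477) = 111011101

Elias gamma(477) = '00000000' + '111011101' = 00000000111011101 (17 bits)


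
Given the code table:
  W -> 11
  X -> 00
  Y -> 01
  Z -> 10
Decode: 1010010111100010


Decoding:
10 -> Z
10 -> Z
01 -> Y
01 -> Y
11 -> W
10 -> Z
00 -> X
10 -> Z


Result: ZZYYWZXZ


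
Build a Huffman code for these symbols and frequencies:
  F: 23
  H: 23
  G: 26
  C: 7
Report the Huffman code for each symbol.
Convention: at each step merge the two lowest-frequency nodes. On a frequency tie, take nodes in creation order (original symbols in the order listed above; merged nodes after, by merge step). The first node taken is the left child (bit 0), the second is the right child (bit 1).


Huffman tree construction:
Step 1: Merge C(7) + F(23) = 30
Step 2: Merge H(23) + G(26) = 49
Step 3: Merge (C+F)(30) + (H+G)(49) = 79
Read each symbol's code off the tree from the root (left child = 0, right child = 1).

Codes:
  F: 01 (length 2)
  H: 10 (length 2)
  G: 11 (length 2)
  C: 00 (length 2)
Average code length: 158/79 = 2.0000 bits/symbol


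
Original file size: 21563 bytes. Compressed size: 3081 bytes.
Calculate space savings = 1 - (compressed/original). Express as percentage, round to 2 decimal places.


ratio = compressed/original = 3081/21563 = 0.142884
savings = 1 - ratio = 1 - 0.142884 = 0.857116
as a percentage: 0.857116 * 100 = 85.71%

Space savings = 1 - 3081/21563 = 85.71%


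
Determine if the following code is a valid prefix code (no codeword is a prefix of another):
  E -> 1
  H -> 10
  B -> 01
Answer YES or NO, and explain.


Checking each pair (does one codeword prefix another?):
  E='1' vs H='10': prefix -- VIOLATION

NO -- this is NOT a valid prefix code. E (1) is a prefix of H (10).


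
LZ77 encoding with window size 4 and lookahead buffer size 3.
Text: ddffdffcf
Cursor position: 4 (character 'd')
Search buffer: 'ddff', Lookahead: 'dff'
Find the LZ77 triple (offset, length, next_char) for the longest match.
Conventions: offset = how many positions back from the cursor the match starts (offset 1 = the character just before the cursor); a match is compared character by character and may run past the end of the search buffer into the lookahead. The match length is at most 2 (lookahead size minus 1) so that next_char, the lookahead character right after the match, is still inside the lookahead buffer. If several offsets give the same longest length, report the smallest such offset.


Try each offset into the search buffer:
  offset=1 (pos 3, char 'f'): match length 0
  offset=2 (pos 2, char 'f'): match length 0
  offset=3 (pos 1, char 'd'): match length 2
  offset=4 (pos 0, char 'd'): match length 1
Longest match has length 2 at offset 3.
next_char = character at position 4 + 2 = 6 -> 'f'

Best match: offset=3, length=2 (matching 'df' starting at position 1)
LZ77 triple: (3, 2, 'f')


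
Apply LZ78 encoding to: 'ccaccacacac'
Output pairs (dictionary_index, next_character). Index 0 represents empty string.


LZ78 encoding steps:
Dictionary: {0: ''}
Step 1: w='' (idx 0), next='c' -> output (0, 'c'), add 'c' as idx 1
Step 2: w='c' (idx 1), next='a' -> output (1, 'a'), add 'ca' as idx 2
Step 3: w='c' (idx 1), next='c' -> output (1, 'c'), add 'cc' as idx 3
Step 4: w='' (idx 0), next='a' -> output (0, 'a'), add 'a' as idx 4
Step 5: w='ca' (idx 2), next='c' -> output (2, 'c'), add 'cac' as idx 5
Step 6: w='a' (idx 4), next='c' -> output (4, 'c'), add 'ac' as idx 6


Encoded: [(0, 'c'), (1, 'a'), (1, 'c'), (0, 'a'), (2, 'c'), (4, 'c')]


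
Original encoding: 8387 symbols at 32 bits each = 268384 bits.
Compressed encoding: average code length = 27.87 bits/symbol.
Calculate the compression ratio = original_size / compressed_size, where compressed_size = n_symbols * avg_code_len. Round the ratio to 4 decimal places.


original_size = n_symbols * orig_bits = 8387 * 32 = 268384 bits
compressed_size = n_symbols * avg_code_len = 8387 * 27.87 = 233745.69 bits
ratio = original_size / compressed_size = 268384 / 233745.69 = 1.1482

Compression ratio = 1.1482


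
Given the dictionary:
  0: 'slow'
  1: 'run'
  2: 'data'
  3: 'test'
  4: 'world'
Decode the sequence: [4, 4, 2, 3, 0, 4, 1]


Look up each index in the dictionary:
  4 -> 'world'
  4 -> 'world'
  2 -> 'data'
  3 -> 'test'
  0 -> 'slow'
  4 -> 'world'
  1 -> 'run'

Decoded: "world world data test slow world run"


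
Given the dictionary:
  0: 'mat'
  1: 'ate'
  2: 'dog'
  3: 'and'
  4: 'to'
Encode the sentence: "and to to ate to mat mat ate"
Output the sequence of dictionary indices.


Look up each word in the dictionary:
  'and' -> 3
  'to' -> 4
  'to' -> 4
  'ate' -> 1
  'to' -> 4
  'mat' -> 0
  'mat' -> 0
  'ate' -> 1

Encoded: [3, 4, 4, 1, 4, 0, 0, 1]


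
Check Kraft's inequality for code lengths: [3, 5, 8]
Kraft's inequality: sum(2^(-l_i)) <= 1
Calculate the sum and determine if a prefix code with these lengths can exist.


Sum = 2^(-3) + 2^(-5) + 2^(-8)
    = 0.125 + 0.03125 + 0.00390625
    = 41/256 = 0.16015625
Since 0.16015625 <= 1, Kraft's inequality IS satisfied.
A prefix code with these lengths CAN exist.

Kraft sum = 0.16015625. Satisfied.


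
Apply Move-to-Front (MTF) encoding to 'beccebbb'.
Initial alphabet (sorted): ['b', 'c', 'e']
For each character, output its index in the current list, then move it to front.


MTF encoding:
'b': index 0 in ['b', 'c', 'e'] -> ['b', 'c', 'e']
'e': index 2 in ['b', 'c', 'e'] -> ['e', 'b', 'c']
'c': index 2 in ['e', 'b', 'c'] -> ['c', 'e', 'b']
'c': index 0 in ['c', 'e', 'b'] -> ['c', 'e', 'b']
'e': index 1 in ['c', 'e', 'b'] -> ['e', 'c', 'b']
'b': index 2 in ['e', 'c', 'b'] -> ['b', 'e', 'c']
'b': index 0 in ['b', 'e', 'c'] -> ['b', 'e', 'c']
'b': index 0 in ['b', 'e', 'c'] -> ['b', 'e', 'c']


Output: [0, 2, 2, 0, 1, 2, 0, 0]


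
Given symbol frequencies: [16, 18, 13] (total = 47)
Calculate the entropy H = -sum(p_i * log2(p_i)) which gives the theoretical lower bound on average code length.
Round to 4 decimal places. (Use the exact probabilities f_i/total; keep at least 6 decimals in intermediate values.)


Per-symbol terms -p_i * log2(p_i) with p_i = f_i/47:
  p = 16/47 = 0.340426: log2(p) = -1.554589, -p*log2(p) = 0.529222
  p = 18/47 = 0.382979: log2(p) = -1.384664, -p*log2(p) = 0.530297
  p = 13/47 = 0.276596: log2(p) = -1.854149, -p*log2(p) = 0.512850
H = 0.529222 + 0.530297 + 0.512850 = 1.572369

H = 1.5724 bits/symbol


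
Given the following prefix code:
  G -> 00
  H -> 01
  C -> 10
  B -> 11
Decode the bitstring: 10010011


Decoding step by step:
Bits 10 -> C
Bits 01 -> H
Bits 00 -> G
Bits 11 -> B


Decoded message: CHGB


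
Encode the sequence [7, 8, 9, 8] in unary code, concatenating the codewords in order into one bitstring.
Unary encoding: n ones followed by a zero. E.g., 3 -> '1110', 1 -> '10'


Encode each number as n ones followed by a terminating 0:
  7 -> 11111110 (8 bits)
  8 -> 111111110 (9 bits)
  9 -> 1111111110 (10 bits)
  8 -> 111111110 (9 bits)
Total length = 8 + 9 + 10 + 9 = 36 bits.

Unary([7, 8, 9, 8]) = 111111101111111101111111110111111110 (36 bits)


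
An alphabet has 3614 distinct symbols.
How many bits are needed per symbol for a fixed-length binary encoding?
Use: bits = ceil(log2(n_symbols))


log2(3614) = 11.8194
Bracket: 2^11 = 2048 < 3614 <= 2^12 = 4096
So ceil(log2(3614)) = 12

bits = ceil(log2(3614)) = ceil(11.8194) = 12 bits


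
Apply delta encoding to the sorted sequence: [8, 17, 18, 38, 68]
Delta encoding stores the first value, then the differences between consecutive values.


First value: 8
Deltas:
  17 - 8 = 9
  18 - 17 = 1
  38 - 18 = 20
  68 - 38 = 30


Delta encoded: [8, 9, 1, 20, 30]


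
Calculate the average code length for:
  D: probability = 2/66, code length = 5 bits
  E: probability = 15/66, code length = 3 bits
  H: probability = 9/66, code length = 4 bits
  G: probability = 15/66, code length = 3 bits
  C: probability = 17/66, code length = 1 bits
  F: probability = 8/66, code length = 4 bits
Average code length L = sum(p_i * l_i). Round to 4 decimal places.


Weighted contributions p_i * l_i:
  D: (2/66) * 5 = 10/66
  E: (15/66) * 3 = 45/66
  H: (9/66) * 4 = 36/66
  G: (15/66) * 3 = 45/66
  C: (17/66) * 1 = 17/66
  F: (8/66) * 4 = 32/66
Sum = (10 + 45 + 36 + 45 + 17 + 32)/66 = 185/66

L = 185/66 = 2.8030 bits/symbol


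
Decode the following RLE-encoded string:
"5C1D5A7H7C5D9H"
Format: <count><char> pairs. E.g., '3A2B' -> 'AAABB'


Expanding each <count><char> pair:
  5C -> 'CCCCC'
  1D -> 'D'
  5A -> 'AAAAA'
  7H -> 'HHHHHHH'
  7C -> 'CCCCCCC'
  5D -> 'DDDDD'
  9H -> 'HHHHHHHHH'

Decoded = CCCCCDAAAAAHHHHHHHCCCCCCCDDDDDHHHHHHHHH


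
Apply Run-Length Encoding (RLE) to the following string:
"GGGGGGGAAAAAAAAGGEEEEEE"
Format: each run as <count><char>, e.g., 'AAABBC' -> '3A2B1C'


Scanning runs left to right:
  i=0: run of 'G' x 7 -> '7G'
  i=7: run of 'A' x 8 -> '8A'
  i=15: run of 'G' x 2 -> '2G'
  i=17: run of 'E' x 6 -> '6E'

RLE = 7G8A2G6E


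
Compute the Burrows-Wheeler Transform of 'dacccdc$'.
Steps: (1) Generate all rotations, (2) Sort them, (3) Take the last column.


Rotations (sorted):
  0: $dacccdc -> last char: c
  1: acccdc$d -> last char: d
  2: c$dacccd -> last char: d
  3: cccdc$da -> last char: a
  4: ccdc$dac -> last char: c
  5: cdc$dacc -> last char: c
  6: dacccdc$ -> last char: $
  7: dc$daccc -> last char: c


BWT = cddacc$c


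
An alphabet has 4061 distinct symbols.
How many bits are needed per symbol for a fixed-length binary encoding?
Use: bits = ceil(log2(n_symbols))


log2(4061) = 11.9876
Bracket: 2^11 = 2048 < 4061 <= 2^12 = 4096
So ceil(log2(4061)) = 12

bits = ceil(log2(4061)) = ceil(11.9876) = 12 bits


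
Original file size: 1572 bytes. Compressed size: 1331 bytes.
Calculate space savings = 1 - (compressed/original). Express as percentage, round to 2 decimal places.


ratio = compressed/original = 1331/1572 = 0.846692
savings = 1 - ratio = 1 - 0.846692 = 0.153308
as a percentage: 0.153308 * 100 = 15.33%

Space savings = 1 - 1331/1572 = 15.33%


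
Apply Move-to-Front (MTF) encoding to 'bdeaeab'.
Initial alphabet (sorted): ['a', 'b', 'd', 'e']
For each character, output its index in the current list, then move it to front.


MTF encoding:
'b': index 1 in ['a', 'b', 'd', 'e'] -> ['b', 'a', 'd', 'e']
'd': index 2 in ['b', 'a', 'd', 'e'] -> ['d', 'b', 'a', 'e']
'e': index 3 in ['d', 'b', 'a', 'e'] -> ['e', 'd', 'b', 'a']
'a': index 3 in ['e', 'd', 'b', 'a'] -> ['a', 'e', 'd', 'b']
'e': index 1 in ['a', 'e', 'd', 'b'] -> ['e', 'a', 'd', 'b']
'a': index 1 in ['e', 'a', 'd', 'b'] -> ['a', 'e', 'd', 'b']
'b': index 3 in ['a', 'e', 'd', 'b'] -> ['b', 'a', 'e', 'd']


Output: [1, 2, 3, 3, 1, 1, 3]


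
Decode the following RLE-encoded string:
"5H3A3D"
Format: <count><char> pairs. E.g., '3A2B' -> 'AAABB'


Expanding each <count><char> pair:
  5H -> 'HHHHH'
  3A -> 'AAA'
  3D -> 'DDD'

Decoded = HHHHHAAADDD


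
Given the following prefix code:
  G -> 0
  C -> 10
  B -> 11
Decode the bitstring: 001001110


Decoding step by step:
Bits 0 -> G
Bits 0 -> G
Bits 10 -> C
Bits 0 -> G
Bits 11 -> B
Bits 10 -> C


Decoded message: GGCGBC


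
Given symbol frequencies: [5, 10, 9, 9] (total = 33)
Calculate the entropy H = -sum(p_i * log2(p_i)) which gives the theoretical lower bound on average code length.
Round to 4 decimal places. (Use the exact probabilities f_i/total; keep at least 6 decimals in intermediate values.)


Per-symbol terms -p_i * log2(p_i) with p_i = f_i/33:
  p = 5/33 = 0.151515: log2(p) = -2.722466, -p*log2(p) = 0.412495
  p = 10/33 = 0.303030: log2(p) = -1.722466, -p*log2(p) = 0.521959
  p = 9/33 = 0.272727: log2(p) = -1.874469, -p*log2(p) = 0.511219
  p = 9/33 = 0.272727: log2(p) = -1.874469, -p*log2(p) = 0.511219
H = 0.412495 + 0.521959 + 0.511219 + 0.511219 = 1.956892

H = 1.9569 bits/symbol


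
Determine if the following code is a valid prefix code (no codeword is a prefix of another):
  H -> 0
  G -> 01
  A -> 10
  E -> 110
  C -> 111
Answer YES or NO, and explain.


Checking each pair (does one codeword prefix another?):
  H='0' vs G='01': prefix -- VIOLATION

NO -- this is NOT a valid prefix code. H (0) is a prefix of G (01).


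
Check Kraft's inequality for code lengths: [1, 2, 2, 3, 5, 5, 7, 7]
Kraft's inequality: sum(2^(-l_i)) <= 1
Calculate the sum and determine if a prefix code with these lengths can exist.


Sum = 2^(-1) + 2^(-2) + 2^(-2) + 2^(-3) + 2^(-5) + 2^(-5) + 2^(-7) + 2^(-7)
    = 0.5 + 0.25 + 0.25 + 0.125 + 0.03125 + 0.03125 + 0.0078125 + 0.0078125
    = 154/128 = 1.203125
Since 1.203125 > 1, Kraft's inequality is NOT satisfied.
A prefix code with these lengths CANNOT exist.

Kraft sum = 1.203125. Not satisfied.


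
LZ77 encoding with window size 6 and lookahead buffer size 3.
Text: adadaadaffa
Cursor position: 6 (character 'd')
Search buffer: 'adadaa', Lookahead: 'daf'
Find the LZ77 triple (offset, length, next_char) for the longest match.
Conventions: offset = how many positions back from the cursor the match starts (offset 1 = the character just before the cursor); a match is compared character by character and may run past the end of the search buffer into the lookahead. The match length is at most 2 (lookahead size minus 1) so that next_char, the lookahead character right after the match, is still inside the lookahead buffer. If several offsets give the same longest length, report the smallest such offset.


Try each offset into the search buffer:
  offset=1 (pos 5, char 'a'): match length 0
  offset=2 (pos 4, char 'a'): match length 0
  offset=3 (pos 3, char 'd'): match length 2
  offset=4 (pos 2, char 'a'): match length 0
  offset=5 (pos 1, char 'd'): match length 2
  offset=6 (pos 0, char 'a'): match length 0
Longest match has length 2, found at offsets 3, 5; take the smallest, offset 3.
next_char = character at position 6 + 2 = 8 -> 'f'

Best match: offset=3, length=2 (matching 'da' starting at position 3)
LZ77 triple: (3, 2, 'f')


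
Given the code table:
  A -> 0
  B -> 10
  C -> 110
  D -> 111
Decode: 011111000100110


Decoding:
0 -> A
111 -> D
110 -> C
0 -> A
0 -> A
10 -> B
0 -> A
110 -> C


Result: ADCAABAC


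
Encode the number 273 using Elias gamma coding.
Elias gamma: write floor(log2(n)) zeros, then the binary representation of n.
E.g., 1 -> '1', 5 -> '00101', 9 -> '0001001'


num_bits = floor(log2(273)) + 1 = 9
leading_zeros = num_bits - 1 = 8
binary(273) = 100010001

Elias gamma(273) = '00000000' + '100010001' = 00000000100010001 (17 bits)


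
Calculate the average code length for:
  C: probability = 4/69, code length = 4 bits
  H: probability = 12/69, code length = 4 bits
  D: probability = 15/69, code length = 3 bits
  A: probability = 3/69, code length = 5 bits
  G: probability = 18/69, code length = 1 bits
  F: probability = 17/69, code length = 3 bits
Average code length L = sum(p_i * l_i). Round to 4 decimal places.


Weighted contributions p_i * l_i:
  C: (4/69) * 4 = 16/69
  H: (12/69) * 4 = 48/69
  D: (15/69) * 3 = 45/69
  A: (3/69) * 5 = 15/69
  G: (18/69) * 1 = 18/69
  F: (17/69) * 3 = 51/69
Sum = (16 + 48 + 45 + 15 + 18 + 51)/69 = 193/69

L = 193/69 = 2.7971 bits/symbol


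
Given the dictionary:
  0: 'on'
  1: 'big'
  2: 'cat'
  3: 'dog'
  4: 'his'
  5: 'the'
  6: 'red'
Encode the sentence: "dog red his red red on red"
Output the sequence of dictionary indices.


Look up each word in the dictionary:
  'dog' -> 3
  'red' -> 6
  'his' -> 4
  'red' -> 6
  'red' -> 6
  'on' -> 0
  'red' -> 6

Encoded: [3, 6, 4, 6, 6, 0, 6]


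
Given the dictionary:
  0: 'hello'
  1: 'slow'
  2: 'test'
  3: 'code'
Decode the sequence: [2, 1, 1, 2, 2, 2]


Look up each index in the dictionary:
  2 -> 'test'
  1 -> 'slow'
  1 -> 'slow'
  2 -> 'test'
  2 -> 'test'
  2 -> 'test'

Decoded: "test slow slow test test test"


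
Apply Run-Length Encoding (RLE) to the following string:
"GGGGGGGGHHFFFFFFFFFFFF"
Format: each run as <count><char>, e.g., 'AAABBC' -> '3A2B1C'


Scanning runs left to right:
  i=0: run of 'G' x 8 -> '8G'
  i=8: run of 'H' x 2 -> '2H'
  i=10: run of 'F' x 12 -> '12F'

RLE = 8G2H12F


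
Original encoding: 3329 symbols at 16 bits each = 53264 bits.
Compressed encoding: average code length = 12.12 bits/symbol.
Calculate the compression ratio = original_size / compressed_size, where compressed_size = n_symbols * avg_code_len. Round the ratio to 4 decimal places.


original_size = n_symbols * orig_bits = 3329 * 16 = 53264 bits
compressed_size = n_symbols * avg_code_len = 3329 * 12.12 = 40347.48 bits
ratio = original_size / compressed_size = 53264 / 40347.48 = 1.3201

Compression ratio = 1.3201


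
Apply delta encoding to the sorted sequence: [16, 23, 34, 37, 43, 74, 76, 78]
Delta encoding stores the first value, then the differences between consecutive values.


First value: 16
Deltas:
  23 - 16 = 7
  34 - 23 = 11
  37 - 34 = 3
  43 - 37 = 6
  74 - 43 = 31
  76 - 74 = 2
  78 - 76 = 2


Delta encoded: [16, 7, 11, 3, 6, 31, 2, 2]


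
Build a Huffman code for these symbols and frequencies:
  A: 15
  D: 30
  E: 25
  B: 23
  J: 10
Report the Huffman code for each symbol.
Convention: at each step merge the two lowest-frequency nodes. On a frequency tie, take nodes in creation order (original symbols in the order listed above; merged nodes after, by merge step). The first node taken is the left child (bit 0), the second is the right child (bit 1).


Huffman tree construction:
Step 1: Merge J(10) + A(15) = 25
Step 2: Merge B(23) + E(25) = 48
Step 3: Merge (J+A)(25) + D(30) = 55
Step 4: Merge (B+E)(48) + ((J+A)+D)(55) = 103
Read each symbol's code off the tree from the root (left child = 0, right child = 1).

Codes:
  A: 101 (length 3)
  D: 11 (length 2)
  E: 01 (length 2)
  B: 00 (length 2)
  J: 100 (length 3)
Average code length: 231/103 = 2.2427 bits/symbol


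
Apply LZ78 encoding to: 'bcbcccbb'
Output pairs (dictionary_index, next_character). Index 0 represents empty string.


LZ78 encoding steps:
Dictionary: {0: ''}
Step 1: w='' (idx 0), next='b' -> output (0, 'b'), add 'b' as idx 1
Step 2: w='' (idx 0), next='c' -> output (0, 'c'), add 'c' as idx 2
Step 3: w='b' (idx 1), next='c' -> output (1, 'c'), add 'bc' as idx 3
Step 4: w='c' (idx 2), next='c' -> output (2, 'c'), add 'cc' as idx 4
Step 5: w='b' (idx 1), next='b' -> output (1, 'b'), add 'bb' as idx 5


Encoded: [(0, 'b'), (0, 'c'), (1, 'c'), (2, 'c'), (1, 'b')]


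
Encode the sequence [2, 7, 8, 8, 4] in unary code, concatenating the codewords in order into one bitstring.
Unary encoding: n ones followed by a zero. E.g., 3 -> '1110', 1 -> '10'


Encode each number as n ones followed by a terminating 0:
  2 -> 110 (3 bits)
  7 -> 11111110 (8 bits)
  8 -> 111111110 (9 bits)
  8 -> 111111110 (9 bits)
  4 -> 11110 (5 bits)
Total length = 3 + 8 + 9 + 9 + 5 = 34 bits.

Unary([2, 7, 8, 8, 4]) = 1101111111011111111011111111011110 (34 bits)


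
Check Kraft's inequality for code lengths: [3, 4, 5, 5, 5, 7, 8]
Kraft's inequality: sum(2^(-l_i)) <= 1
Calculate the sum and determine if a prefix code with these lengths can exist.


Sum = 2^(-3) + 2^(-4) + 2^(-5) + 2^(-5) + 2^(-5) + 2^(-7) + 2^(-8)
    = 0.125 + 0.0625 + 0.03125 + 0.03125 + 0.03125 + 0.0078125 + 0.00390625
    = 75/256 = 0.29296875
Since 0.29296875 <= 1, Kraft's inequality IS satisfied.
A prefix code with these lengths CAN exist.

Kraft sum = 0.29296875. Satisfied.


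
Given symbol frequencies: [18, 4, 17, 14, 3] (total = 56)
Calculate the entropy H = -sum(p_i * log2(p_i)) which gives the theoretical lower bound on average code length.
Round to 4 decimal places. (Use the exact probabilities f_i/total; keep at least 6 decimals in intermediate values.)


Per-symbol terms -p_i * log2(p_i) with p_i = f_i/56:
  p = 18/56 = 0.321429: log2(p) = -1.637430, -p*log2(p) = 0.526317
  p = 4/56 = 0.071429: log2(p) = -3.807355, -p*log2(p) = 0.271954
  p = 17/56 = 0.303571: log2(p) = -1.719892, -p*log2(p) = 0.522110
  p = 14/56 = 0.250000: log2(p) = -2.000000, -p*log2(p) = 0.500000
  p = 3/56 = 0.053571: log2(p) = -4.222392, -p*log2(p) = 0.226200
H = 0.526317 + 0.271954 + 0.522110 + 0.500000 + 0.226200 = 2.046581

H = 2.0466 bits/symbol


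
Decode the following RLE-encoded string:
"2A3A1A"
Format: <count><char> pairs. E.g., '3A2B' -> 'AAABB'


Expanding each <count><char> pair:
  2A -> 'AA'
  3A -> 'AAA'
  1A -> 'A'

Decoded = AAAAAA


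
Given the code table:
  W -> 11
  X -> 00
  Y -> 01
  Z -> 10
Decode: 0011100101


Decoding:
00 -> X
11 -> W
10 -> Z
01 -> Y
01 -> Y


Result: XWZYY


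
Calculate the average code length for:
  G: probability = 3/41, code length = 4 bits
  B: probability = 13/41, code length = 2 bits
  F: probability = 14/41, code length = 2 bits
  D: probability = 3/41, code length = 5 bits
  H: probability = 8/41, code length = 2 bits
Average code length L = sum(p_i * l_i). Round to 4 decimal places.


Weighted contributions p_i * l_i:
  G: (3/41) * 4 = 12/41
  B: (13/41) * 2 = 26/41
  F: (14/41) * 2 = 28/41
  D: (3/41) * 5 = 15/41
  H: (8/41) * 2 = 16/41
Sum = (12 + 26 + 28 + 15 + 16)/41 = 97/41

L = 97/41 = 2.3659 bits/symbol
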